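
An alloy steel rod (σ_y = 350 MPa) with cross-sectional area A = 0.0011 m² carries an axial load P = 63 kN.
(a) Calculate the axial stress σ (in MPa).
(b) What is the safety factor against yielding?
(a) Axial stress σ = P/A. Convert P = 63 kN = 63000 N.
  σ = 63000 / 0.0011 = 5.727 × 10⁷ Pa = 57.27 MPa
(b) Safety factor SF = σ_y/σ = 350 / 57.27 = 6.111
Final answer: (a) σ = 57.27 MPa, (b) SF = 6.111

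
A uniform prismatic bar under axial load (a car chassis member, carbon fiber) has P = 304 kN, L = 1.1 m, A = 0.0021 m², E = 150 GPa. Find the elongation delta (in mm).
Model: a uniform prismatic bar under axial load, so delta = (P·L) / (A·E).
Convert to SI units:
  P = 304 kN = 304000 N
  E = 150 GPa = 1.5 × 10¹¹ Pa
Substitute:
  delta = (304000 × 1.1) / (0.0021 × (1.5 × 10¹¹))
  delta = 0.001062 m
Convert: delta = 0.001062 m = 1.062 mm
Final answer: delta = 1.062 mm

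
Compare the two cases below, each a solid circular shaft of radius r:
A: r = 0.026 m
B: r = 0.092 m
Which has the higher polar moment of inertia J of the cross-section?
Model: a solid circular shaft of radius r, so J = (π·r^4) / 2 (SI units).
  A: J = (π × 0.026^4) / 2 = 7.178 × 10⁻⁷ m⁴
  B: J = (π × 0.092^4) / 2 = 0.0001125 m⁴
0.0001125 m⁴ > 7.178 × 10⁻⁷ m⁴, so B is larger.
Final answer: B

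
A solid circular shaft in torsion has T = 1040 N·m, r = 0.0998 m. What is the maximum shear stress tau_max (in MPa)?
Model: a solid circular shaft in torsion, so tau_max = (2·T) / (π·r^3).
Substitute:
  tau_max = (2 × 1040) / (π × 0.0998^3)
  tau_max = 666100 Pa
Convert: tau_max = 666100 Pa = 0.6661 MPa
Final answer: tau_max = 0.6661 MPa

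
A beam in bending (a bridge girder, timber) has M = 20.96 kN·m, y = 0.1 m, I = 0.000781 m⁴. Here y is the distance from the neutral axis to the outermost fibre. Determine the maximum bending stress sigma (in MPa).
Model: a beam in bending, so sigma = (M·y) / I.
Convert to SI units:
  M = 20.96 kN·m = 20960 N·m
Substitute:
  sigma = (20960 × 0.1) / 0.000781
  sigma = 2.684 × 10⁶ Pa
Convert: sigma = 2.684 × 10⁶ Pa = 2.684 MPa
Final answer: sigma = 2.684 MPa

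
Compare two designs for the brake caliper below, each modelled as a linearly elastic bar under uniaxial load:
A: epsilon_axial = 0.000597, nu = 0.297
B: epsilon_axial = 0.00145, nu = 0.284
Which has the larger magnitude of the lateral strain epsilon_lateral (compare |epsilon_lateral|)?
Model: a linearly elastic bar under uniaxial load, so epsilon_lateral = -nu·epsilon_axial (SI units).
  A: epsilon_lateral = -(0.297 × 0.000597) = -0.0001773
  B: epsilon_lateral = -(0.284 × 0.00145) = -0.0004118
|epsilon_lateral|: A = 0.0001773, B = 0.0004118, so B is larger in magnitude.
Final answer: B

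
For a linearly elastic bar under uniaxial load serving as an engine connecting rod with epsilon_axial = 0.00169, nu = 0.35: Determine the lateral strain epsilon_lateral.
Model: a linearly elastic bar under uniaxial load, so epsilon_lateral = -nu·epsilon_axial.
Substitute:
  epsilon_lateral = -(0.35 × 0.00169)
  epsilon_lateral = -0.0005915
Final answer: epsilon_lateral = -0.0005915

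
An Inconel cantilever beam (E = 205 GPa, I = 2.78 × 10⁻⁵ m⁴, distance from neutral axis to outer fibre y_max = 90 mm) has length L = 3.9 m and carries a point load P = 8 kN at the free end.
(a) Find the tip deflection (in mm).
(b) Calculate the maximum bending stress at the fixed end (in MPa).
(a) Tip deflection of a cantilever with an end point load: δ = P·L^3 / (3·E·I). Convert P = 8 kN = 8000 N, E = 205 GPa = 2.05 × 10¹¹ Pa.
  δ = (8000 × 3.9^3) / (3 × (2.05 × 10¹¹) × (2.78 × 10⁻⁵)) = 0.02776 m = 27.76 mm
(b) Maximum bending moment at the fixed end: M = P·L = 8000 × 3.9 = 31200 N·m. Convert y_max = 90 mm = 0.09 m.
  σ = M·y_max / I = (31200 × 0.09) / (2.78 × 10⁻⁵) = 1.01 × 10⁸ Pa = 101 MPa
Final answer: (a) δ = 27.76 mm, (b) σ = 101 MPa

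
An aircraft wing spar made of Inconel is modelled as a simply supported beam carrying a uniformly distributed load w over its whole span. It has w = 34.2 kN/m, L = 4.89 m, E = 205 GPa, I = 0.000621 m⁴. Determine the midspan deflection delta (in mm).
Model: a simply supported beam carrying a uniformly distributed load w over its whole span, so delta = (5·w·L^4) / (384·E·I).
Convert to SI units:
  w = 34.2 kN/m = 34200 N/m
  E = 205 GPa = 2.05 × 10¹¹ Pa
Substitute:
  delta = (5 × 34200 × 4.89^4) / (384 × (2.05 × 10¹¹) × 0.000621)
  delta = 0.002 m
Convert: delta = 0.002 m = 2 mm
Final answer: delta = 2 mm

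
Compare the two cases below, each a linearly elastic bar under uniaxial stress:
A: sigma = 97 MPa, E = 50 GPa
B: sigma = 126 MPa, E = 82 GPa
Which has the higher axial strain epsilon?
Model: a linearly elastic bar under uniaxial stress, so epsilon = sigma / E (SI units).
  A: epsilon = (9.7 × 10⁷) / (5 × 10¹⁰) = 0.00194
  B: epsilon = (1.26 × 10⁸) / (8.2 × 10¹⁰) = 0.001537
0.00194 > 0.001537, so A is larger.
Final answer: A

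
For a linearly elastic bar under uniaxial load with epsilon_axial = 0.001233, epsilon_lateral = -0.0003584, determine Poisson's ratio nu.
Model: a linearly elastic bar under uniaxial load, so epsilon_lateral = -nu·epsilon_axial.
Solve for nu: nu = -epsilon_lateral / epsilon_axial.
Substitute:
  nu = -(-0.0003584) / 0.001233
  nu = 0.2907
Final answer: nu = 0.2907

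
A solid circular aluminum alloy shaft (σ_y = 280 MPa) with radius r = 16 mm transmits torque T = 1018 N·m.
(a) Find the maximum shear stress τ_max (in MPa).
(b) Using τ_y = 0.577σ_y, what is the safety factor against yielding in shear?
(a) For a solid circular shaft, τ_max = T·r/J with J = π·r^4/2, i.e. τ_max = 2·T / (π·r^3). Convert r = 16 mm = 0.016 m.
  τ_max = (2 × 1018) / (π × 0.016^3) = 1.582 × 10⁸ Pa = 158.2 MPa
(b) τ_y = 0.577 × 280 = 161.56 MPa
  SF = τ_y/τ_max = 161.56 / 158.2 = 1.021
Final answer: (a) τ_max = 158.2 MPa, (b) SF = 1.021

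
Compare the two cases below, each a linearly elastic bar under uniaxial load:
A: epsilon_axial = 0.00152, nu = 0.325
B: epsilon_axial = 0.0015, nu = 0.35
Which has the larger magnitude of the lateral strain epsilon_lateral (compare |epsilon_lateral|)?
Model: a linearly elastic bar under uniaxial load, so epsilon_lateral = -nu·epsilon_axial (SI units).
  A: epsilon_lateral = -(0.325 × 0.00152) = -0.000494
  B: epsilon_lateral = -(0.35 × 0.0015) = -0.000525
|epsilon_lateral|: A = 0.000494, B = 0.000525, so B is larger in magnitude.
Final answer: B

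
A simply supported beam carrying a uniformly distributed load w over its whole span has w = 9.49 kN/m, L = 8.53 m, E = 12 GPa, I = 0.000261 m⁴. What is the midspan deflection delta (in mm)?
Model: a simply supported beam carrying a uniformly distributed load w over its whole span, so delta = (5·w·L^4) / (384·E·I).
Convert to SI units:
  w = 9.49 kN/m = 9490 N/m
  E = 12 GPa = 1.2 × 10¹⁰ Pa
Substitute:
  delta = (5 × 9490 × 8.53^4) / (384 × (1.2 × 10¹⁰) × 0.000261)
  delta = 0.2089 m
Convert: delta = 0.2089 m = 208.9 mm
Final answer: delta = 208.9 mm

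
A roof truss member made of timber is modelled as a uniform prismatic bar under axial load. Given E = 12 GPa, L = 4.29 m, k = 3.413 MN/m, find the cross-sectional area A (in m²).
Model: a uniform prismatic bar under axial load, so k = (A·E) / L.
Solve for A: A = (k·L) / E.
Convert to SI units:
  E = 12 GPa = 1.2 × 10¹⁰ Pa
  k = 3.413 MN/m = 3.413 × 10⁶ N/m
Substitute:
  A = ((3.413 × 10⁶) × 4.29) / (1.2 × 10¹⁰)
  A = 0.00122 m²
Final answer: A = 0.00122 m²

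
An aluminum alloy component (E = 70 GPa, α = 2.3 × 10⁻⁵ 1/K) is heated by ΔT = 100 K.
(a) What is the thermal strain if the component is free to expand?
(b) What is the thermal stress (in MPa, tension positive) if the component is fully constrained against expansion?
(a) Free thermal strain ε_th = α·ΔT = (2.3 × 10⁻⁵) × 100 = 0.0023
(b) Fully constrained, the expansion is suppressed, so σ = -E·α·ΔT. Convert E = 70 GPa = 7 × 10¹⁰ Pa.
  σ = -(7 × 10¹⁰) × (2.3 × 10⁻⁵) × 100 = -1.61 × 10⁸ Pa = -161 MPa (compressive)
Final answer: (a) ε_th = 0.0023, (b) σ = -161 MPa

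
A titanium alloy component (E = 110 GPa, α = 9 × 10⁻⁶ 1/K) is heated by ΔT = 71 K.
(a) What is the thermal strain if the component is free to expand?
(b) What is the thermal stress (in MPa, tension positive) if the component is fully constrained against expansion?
(a) Free thermal strain ε_th = α·ΔT = (9 × 10⁻⁶) × 71 = 0.000639
(b) Fully constrained, the expansion is suppressed, so σ = -E·α·ΔT. Convert E = 110 GPa = 1.1 × 10¹¹ Pa.
  σ = -(1.1 × 10¹¹) × (9 × 10⁻⁶) × 71 = -7.029 × 10⁷ Pa = -70.29 MPa (compressive)
Final answer: (a) ε_th = 0.000639, (b) σ = -70.29 MPa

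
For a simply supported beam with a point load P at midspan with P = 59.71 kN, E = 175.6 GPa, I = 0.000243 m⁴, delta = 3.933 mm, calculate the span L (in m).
Model: a simply supported beam with a point load P at midspan, so delta = (P·L^3) / (48·E·I).
Solve for L: L = ((48·delta·E·I) / P)^(1/3).
Convert to SI units:
  P = 59.71 kN = 59710 N
  E = 175.6 GPa = 1.756 × 10¹¹ Pa
  delta = 3.933 mm = 0.003933 m
Substitute:
  L = ((48 × 0.003933 × (1.756 × 10¹¹) × 0.000243) / 59710)^(1/3)
  L = 5.129 m
Final answer: L = 5.129 m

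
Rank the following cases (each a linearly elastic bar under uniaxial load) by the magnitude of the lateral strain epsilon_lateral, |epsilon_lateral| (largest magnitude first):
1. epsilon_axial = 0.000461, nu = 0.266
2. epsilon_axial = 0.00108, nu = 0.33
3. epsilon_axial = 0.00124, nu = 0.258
Model: a linearly elastic bar under uniaxial load, so epsilon_lateral = -nu·epsilon_axial (SI units).
  Case 1: epsilon_lateral = -(0.266 × 0.000461) = -0.0001226
  Case 2: epsilon_lateral = -(0.33 × 0.00108) = -0.0003564
  Case 3: epsilon_lateral = -(0.258 × 0.00124) = -0.0003199
Ordering by |epsilon_lateral|: 0.0003564 (case 2) > 0.0003199 (case 3) > 0.0001226 (case 1)
Final answer: 2, 3, 1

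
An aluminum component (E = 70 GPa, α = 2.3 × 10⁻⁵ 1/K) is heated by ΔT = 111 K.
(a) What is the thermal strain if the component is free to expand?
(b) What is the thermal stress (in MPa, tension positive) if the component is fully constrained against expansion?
(a) Free thermal strain ε_th = α·ΔT = (2.3 × 10⁻⁵) × 111 = 0.002553
(b) Fully constrained, the expansion is suppressed, so σ = -E·α·ΔT. Convert E = 70 GPa = 7 × 10¹⁰ Pa.
  σ = -(7 × 10¹⁰) × (2.3 × 10⁻⁵) × 111 = -1.787 × 10⁸ Pa = -178.7 MPa (compressive)
Final answer: (a) ε_th = 0.002553, (b) σ = -178.7 MPa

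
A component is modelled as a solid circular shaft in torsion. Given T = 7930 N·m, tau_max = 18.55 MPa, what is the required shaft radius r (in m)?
Model: a solid circular shaft in torsion, so tau_max = (2·T) / (π·r^3).
Solve for r: r = ((2·T) / (π·tau_max))^(1/3).
Convert to SI units:
  tau_max = 18.55 MPa = 1.855 × 10⁷ Pa
Substitute:
  r = ((2 × 7930) / (π × (1.855 × 10⁷)))^(1/3)
  r = 0.0648 m
Final answer: r = 0.0648 m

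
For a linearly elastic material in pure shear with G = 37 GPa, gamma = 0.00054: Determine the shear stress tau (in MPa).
Model: a linearly elastic material in pure shear, so tau = G·gamma.
Convert to SI units:
  G = 37 GPa = 3.7 × 10¹⁰ Pa
Substitute:
  tau = (3.7 × 10¹⁰) × 0.00054
  tau = 1.998 × 10⁷ Pa
Convert: tau = 1.998 × 10⁷ Pa = 19.98 MPa
Final answer: tau = 19.98 MPa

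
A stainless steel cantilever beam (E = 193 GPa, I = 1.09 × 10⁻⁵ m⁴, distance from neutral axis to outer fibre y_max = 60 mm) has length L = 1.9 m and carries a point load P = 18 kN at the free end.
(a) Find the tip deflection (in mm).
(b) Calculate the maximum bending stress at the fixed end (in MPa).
(a) Tip deflection of a cantilever with an end point load: δ = P·L^3 / (3·E·I). Convert P = 18 kN = 18000 N, E = 193 GPa = 1.93 × 10¹¹ Pa.
  δ = (18000 × 1.9^3) / (3 × (1.93 × 10¹¹) × (1.09 × 10⁻⁵)) = 0.01956 m = 19.56 mm
(b) Maximum bending moment at the fixed end: M = P·L = 18000 × 1.9 = 34200 N·m. Convert y_max = 60 mm = 0.06 m.
  σ = M·y_max / I = (34200 × 0.06) / (1.09 × 10⁻⁵) = 1.883 × 10⁸ Pa = 188.3 MPa
Final answer: (a) δ = 19.56 mm, (b) σ = 188.3 MPa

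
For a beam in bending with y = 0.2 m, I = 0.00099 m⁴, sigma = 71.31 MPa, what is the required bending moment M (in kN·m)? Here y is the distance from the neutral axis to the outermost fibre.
Model: a beam in bending, so sigma = (M·y) / I.
Solve for M: M = (sigma·I) / y.
Convert to SI units:
  sigma = 71.31 MPa = 7.131 × 10⁷ Pa
Substitute:
  M = ((7.131 × 10⁷) × 0.00099) / 0.2
  M = 353000 N·m
Convert: M = 353000 N·m = 353 kN·m
Final answer: M = 353 kN·m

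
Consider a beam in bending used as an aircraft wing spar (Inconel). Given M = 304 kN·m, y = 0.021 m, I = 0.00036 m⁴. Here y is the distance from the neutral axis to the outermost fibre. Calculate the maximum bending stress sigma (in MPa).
Model: a beam in bending, so sigma = (M·y) / I.
Convert to SI units:
  M = 304 kN·m = 304000 N·m
Substitute:
  sigma = (304000 × 0.021) / 0.00036
  sigma = 1.773 × 10⁷ Pa
Convert: sigma = 1.773 × 10⁷ Pa = 17.73 MPa
Final answer: sigma = 17.73 MPa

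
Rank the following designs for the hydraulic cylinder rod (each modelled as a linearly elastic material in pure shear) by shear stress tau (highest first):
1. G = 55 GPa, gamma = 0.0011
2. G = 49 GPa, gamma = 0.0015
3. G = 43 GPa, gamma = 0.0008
Model: a linearly elastic material in pure shear, so tau = G·gamma (SI units).
  Case 1: tau = (5.5 × 10¹⁰) × 0.0011 = 6.05 × 10⁷ Pa = 60.5 MPa
  Case 2: tau = (4.9 × 10¹⁰) × 0.0015 = 7.35 × 10⁷ Pa = 73.5 MPa
  Case 3: tau = (4.3 × 10¹⁰) × 0.0008 = 3.44 × 10⁷ Pa = 34.4 MPa
Ordering: 73.5 MPa (case 2) > 60.5 MPa (case 1) > 34.4 MPa (case 3)
Final answer: 2, 1, 3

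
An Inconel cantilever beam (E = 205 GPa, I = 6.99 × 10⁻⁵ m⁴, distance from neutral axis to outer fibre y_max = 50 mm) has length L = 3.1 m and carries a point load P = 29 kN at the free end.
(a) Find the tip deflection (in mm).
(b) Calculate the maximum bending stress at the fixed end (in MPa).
(a) Tip deflection of a cantilever with an end point load: δ = P·L^3 / (3·E·I). Convert P = 29 kN = 29000 N, E = 205 GPa = 2.05 × 10¹¹ Pa.
  δ = (29000 × 3.1^3) / (3 × (2.05 × 10¹¹) × (6.99 × 10⁻⁵)) = 0.0201 m = 20.1 mm
(b) Maximum bending moment at the fixed end: M = P·L = 29000 × 3.1 = 89900 N·m. Convert y_max = 50 mm = 0.05 m.
  σ = M·y_max / I = (89900 × 0.05) / (6.99 × 10⁻⁵) = 6.431 × 10⁷ Pa = 64.31 MPa
Final answer: (a) δ = 20.1 mm, (b) σ = 64.31 MPa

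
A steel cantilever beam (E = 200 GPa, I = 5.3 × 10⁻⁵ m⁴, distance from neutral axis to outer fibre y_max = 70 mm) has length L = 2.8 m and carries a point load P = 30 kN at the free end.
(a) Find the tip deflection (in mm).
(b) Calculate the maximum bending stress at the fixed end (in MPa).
(a) Tip deflection of a cantilever with an end point load: δ = P·L^3 / (3·E·I). Convert P = 30 kN = 30000 N, E = 200 GPa = 2 × 10¹¹ Pa.
  δ = (30000 × 2.8^3) / (3 × (2 × 10¹¹) × (5.3 × 10⁻⁵)) = 0.02071 m = 20.71 mm
(b) Maximum bending moment at the fixed end: M = P·L = 30000 × 2.8 = 84000 N·m. Convert y_max = 70 mm = 0.07 m.
  σ = M·y_max / I = (84000 × 0.07) / (5.3 × 10⁻⁵) = 1.109 × 10⁸ Pa = 110.9 MPa
Final answer: (a) δ = 20.71 mm, (b) σ = 110.9 MPa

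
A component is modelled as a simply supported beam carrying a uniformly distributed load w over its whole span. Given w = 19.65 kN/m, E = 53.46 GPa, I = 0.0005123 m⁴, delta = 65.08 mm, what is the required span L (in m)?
Model: a simply supported beam carrying a uniformly distributed load w over its whole span, so delta = (5·w·L^4) / (384·E·I).
Solve for L: L = ((384·delta·E·I) / (5·w))^(1/4).
Convert to SI units:
  w = 19.65 kN/m = 19650 N/m
  E = 53.46 GPa = 5.346 × 10¹⁰ Pa
  delta = 65.08 mm = 0.06508 m
Substitute:
  L = ((384 × 0.06508 × (5.346 × 10¹⁰) × 0.0005123) / (5 × 19650))^(1/4)
  L = 9.136 m
Final answer: L = 9.136 m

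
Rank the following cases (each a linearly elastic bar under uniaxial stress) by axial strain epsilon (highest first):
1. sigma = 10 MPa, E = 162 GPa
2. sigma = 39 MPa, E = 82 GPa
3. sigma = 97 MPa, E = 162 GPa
Model: a linearly elastic bar under uniaxial stress, so epsilon = sigma / E (SI units).
  Case 1: epsilon = (1 × 10⁷) / (1.62 × 10¹¹) = 6.173 × 10⁻⁵
  Case 2: epsilon = (3.9 × 10⁷) / (8.2 × 10¹⁰) = 0.0004756
  Case 3: epsilon = (9.7 × 10⁷) / (1.62 × 10¹¹) = 0.0005988
Ordering: 0.0005988 (case 3) > 0.0004756 (case 2) > 6.173 × 10⁻⁵ (case 1)
Final answer: 3, 2, 1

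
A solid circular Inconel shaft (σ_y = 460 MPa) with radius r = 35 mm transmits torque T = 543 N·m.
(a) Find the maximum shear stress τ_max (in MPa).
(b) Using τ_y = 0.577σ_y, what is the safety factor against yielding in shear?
(a) For a solid circular shaft, τ_max = T·r/J with J = π·r^4/2, i.e. τ_max = 2·T / (π·r^3). Convert r = 35 mm = 0.035 m.
  τ_max = (2 × 543) / (π × 0.035^3) = 8.063 × 10⁶ Pa = 8.063 MPa
(b) τ_y = 0.577 × 460 = 265.42 MPa
  SF = τ_y/τ_max = 265.42 / 8.063 = 32.92
Final answer: (a) τ_max = 8.063 MPa, (b) SF = 32.92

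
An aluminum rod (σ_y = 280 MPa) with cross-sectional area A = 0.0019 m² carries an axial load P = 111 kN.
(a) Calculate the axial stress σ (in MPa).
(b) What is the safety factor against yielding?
(a) Axial stress σ = P/A. Convert P = 111 kN = 111000 N.
  σ = 111000 / 0.0019 = 5.842 × 10⁷ Pa = 58.42 MPa
(b) Safety factor SF = σ_y/σ = 280 / 58.42 = 4.793
Final answer: (a) σ = 58.42 MPa, (b) SF = 4.793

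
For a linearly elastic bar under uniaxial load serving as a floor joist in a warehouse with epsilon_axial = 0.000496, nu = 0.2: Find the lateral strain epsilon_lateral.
Model: a linearly elastic bar under uniaxial load, so epsilon_lateral = -nu·epsilon_axial.
Substitute:
  epsilon_lateral = -(0.2 × 0.000496)
  epsilon_lateral = -9.92 × 10⁻⁵
Final answer: epsilon_lateral = -9.92 × 10⁻⁵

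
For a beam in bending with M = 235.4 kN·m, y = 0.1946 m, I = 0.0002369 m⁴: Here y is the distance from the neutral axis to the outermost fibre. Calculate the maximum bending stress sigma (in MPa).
Model: a beam in bending, so sigma = (M·y) / I.
Convert to SI units:
  M = 235.4 kN·m = 235400 N·m
Substitute:
  sigma = (235400 × 0.1946) / 0.0002369
  sigma = 1.934 × 10⁸ Pa
Convert: sigma = 1.934 × 10⁸ Pa = 193.4 MPa
Final answer: sigma = 193.4 MPa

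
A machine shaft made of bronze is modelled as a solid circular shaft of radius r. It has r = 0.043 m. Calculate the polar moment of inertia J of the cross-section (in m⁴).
Model: a solid circular shaft of radius r, so J = (π·r^4) / 2.
Substitute:
  J = (π × 0.043^4) / 2
  J = 5.37 × 10⁻⁶ m⁴
Final answer: J = 5.37 × 10⁻⁶ m⁴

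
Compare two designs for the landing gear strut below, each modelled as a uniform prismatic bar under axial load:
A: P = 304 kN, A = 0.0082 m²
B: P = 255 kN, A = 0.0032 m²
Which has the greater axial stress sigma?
Model: a uniform prismatic bar under axial load, so sigma = P / A (SI units).
  A: sigma = 304000 / 0.0082 = 3.707 × 10⁷ Pa = 37.07 MPa
  B: sigma = 255000 / 0.0032 = 7.969 × 10⁷ Pa = 79.69 MPa
79.69 MPa > 37.07 MPa, so B is larger.
Final answer: B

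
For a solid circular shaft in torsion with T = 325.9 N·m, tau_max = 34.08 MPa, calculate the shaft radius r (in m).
Model: a solid circular shaft in torsion, so tau_max = (2·T) / (π·r^3).
Solve for r: r = ((2·T) / (π·tau_max))^(1/3).
Convert to SI units:
  tau_max = 34.08 MPa = 3.408 × 10⁷ Pa
Substitute:
  r = ((2 × 325.9) / (π × (3.408 × 10⁷)))^(1/3)
  r = 0.01826 m
Final answer: r = 0.01826 m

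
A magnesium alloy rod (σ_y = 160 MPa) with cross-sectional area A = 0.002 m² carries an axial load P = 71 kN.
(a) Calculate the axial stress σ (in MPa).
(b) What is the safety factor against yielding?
(a) Axial stress σ = P/A. Convert P = 71 kN = 71000 N.
  σ = 71000 / 0.002 = 3.55 × 10⁷ Pa = 35.5 MPa
(b) Safety factor SF = σ_y/σ = 160 / 35.5 = 4.507
Final answer: (a) σ = 35.5 MPa, (b) SF = 4.507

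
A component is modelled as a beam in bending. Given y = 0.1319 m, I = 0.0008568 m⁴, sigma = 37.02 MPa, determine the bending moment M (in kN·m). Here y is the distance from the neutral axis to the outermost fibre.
Model: a beam in bending, so sigma = (M·y) / I.
Solve for M: M = (sigma·I) / y.
Convert to SI units:
  sigma = 37.02 MPa = 3.702 × 10⁷ Pa
Substitute:
  M = ((3.702 × 10⁷) × 0.0008568) / 0.1319
  M = 240500 N·m
Convert: M = 240500 N·m = 240.5 kN·m
Final answer: M = 240.5 kN·m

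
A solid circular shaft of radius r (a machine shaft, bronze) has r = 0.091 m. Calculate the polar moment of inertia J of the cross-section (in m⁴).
Model: a solid circular shaft of radius r, so J = (π·r^4) / 2.
Substitute:
  J = (π × 0.091^4) / 2
  J = 0.0001077 m⁴
Final answer: J = 0.0001077 m⁴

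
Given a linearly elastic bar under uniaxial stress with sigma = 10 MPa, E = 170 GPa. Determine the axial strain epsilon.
Model: a linearly elastic bar under uniaxial stress, so epsilon = sigma / E.
Convert to SI units:
  sigma = 10 MPa = 1 × 10⁷ Pa
  E = 170 GPa = 1.7 × 10¹¹ Pa
Substitute:
  epsilon = (1 × 10⁷) / (1.7 × 10¹¹)
  epsilon = 5.882 × 10⁻⁵
Final answer: epsilon = 5.882 × 10⁻⁵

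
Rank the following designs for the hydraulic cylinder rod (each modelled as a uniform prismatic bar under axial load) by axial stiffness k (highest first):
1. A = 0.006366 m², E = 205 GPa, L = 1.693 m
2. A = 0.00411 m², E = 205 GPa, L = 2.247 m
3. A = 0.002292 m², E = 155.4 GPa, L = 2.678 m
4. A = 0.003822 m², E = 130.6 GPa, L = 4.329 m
Model: a uniform prismatic bar under axial load, so k = (A·E) / L (SI units).
  Case 1: k = (0.006366 × (2.05 × 10¹¹)) / 1.693 = 7.708 × 10⁸ N/m = 770.8 MN/m
  Case 2: k = (0.00411 × (2.05 × 10¹¹)) / 2.247 = 3.75 × 10⁸ N/m = 375 MN/m
  Case 3: k = (0.002292 × (1.554 × 10¹¹)) / 2.678 = 1.33 × 10⁸ N/m = 133 MN/m
  Case 4: k = (0.003822 × (1.306 × 10¹¹)) / 4.329 = 1.153 × 10⁸ N/m = 115.3 MN/m
Ordering: 770.8 MN/m (case 1) > 375 MN/m (case 2) > 133 MN/m (case 3) > 115.3 MN/m (case 4)
Final answer: 1, 2, 3, 4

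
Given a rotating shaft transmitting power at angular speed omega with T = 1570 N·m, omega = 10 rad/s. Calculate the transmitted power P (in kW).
Model: a rotating shaft transmitting power at angular speed omega, so P = T·omega.
Substitute:
  P = 1570 × 10
  P = 15700 W
Convert: P = 15700 W = 15.7 kW
Final answer: P = 15.7 kW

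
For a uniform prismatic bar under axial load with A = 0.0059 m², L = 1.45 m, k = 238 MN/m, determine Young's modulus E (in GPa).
Model: a uniform prismatic bar under axial load, so k = (A·E) / L.
Solve for E: E = (k·L) / A.
Convert to SI units:
  k = 238 MN/m = 2.38 × 10⁸ N/m
Substitute:
  E = ((2.38 × 10⁸) × 1.45) / 0.0059
  E = 5.849 × 10¹⁰ Pa
Convert: E = 5.849 × 10¹⁰ Pa = 58.49 GPa
Final answer: E = 58.49 GPa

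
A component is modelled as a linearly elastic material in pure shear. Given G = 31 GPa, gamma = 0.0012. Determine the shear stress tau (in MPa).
Model: a linearly elastic material in pure shear, so tau = G·gamma.
Convert to SI units:
  G = 31 GPa = 3.1 × 10¹⁰ Pa
Substitute:
  tau = (3.1 × 10¹⁰) × 0.0012
  tau = 3.72 × 10⁷ Pa
Convert: tau = 3.72 × 10⁷ Pa = 37.2 MPa
Final answer: tau = 37.2 MPa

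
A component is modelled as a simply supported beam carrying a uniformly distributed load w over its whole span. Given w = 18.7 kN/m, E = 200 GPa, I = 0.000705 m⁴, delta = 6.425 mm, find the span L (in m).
Model: a simply supported beam carrying a uniformly distributed load w over its whole span, so delta = (5·w·L^4) / (384·E·I).
Solve for L: L = ((384·delta·E·I) / (5·w))^(1/4).
Convert to SI units:
  w = 18.7 kN/m = 18700 N/m
  E = 200 GPa = 2 × 10¹¹ Pa
  delta = 6.425 mm = 0.006425 m
Substitute:
  L = ((384 × 0.006425 × (2 × 10¹¹) × 0.000705) / (5 × 18700))^(1/4)
  L = 7.81 m
Final answer: L = 7.81 m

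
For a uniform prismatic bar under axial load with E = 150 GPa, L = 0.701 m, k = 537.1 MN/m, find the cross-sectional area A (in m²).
Model: a uniform prismatic bar under axial load, so k = (A·E) / L.
Solve for A: A = (k·L) / E.
Convert to SI units:
  E = 150 GPa = 1.5 × 10¹¹ Pa
  k = 537.1 MN/m = 5.371 × 10⁸ N/m
Substitute:
  A = ((5.371 × 10⁸) × 0.701) / (1.5 × 10¹¹)
  A = 0.00251 m²
Final answer: A = 0.00251 m²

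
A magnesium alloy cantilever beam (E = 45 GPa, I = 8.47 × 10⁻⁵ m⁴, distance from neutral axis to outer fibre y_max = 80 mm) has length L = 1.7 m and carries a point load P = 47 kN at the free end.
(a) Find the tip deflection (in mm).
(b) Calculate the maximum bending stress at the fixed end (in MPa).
(a) Tip deflection of a cantilever with an end point load: δ = P·L^3 / (3·E·I). Convert P = 47 kN = 47000 N, E = 45 GPa = 4.5 × 10¹⁰ Pa.
  δ = (47000 × 1.7^3) / (3 × (4.5 × 10¹⁰) × (8.47 × 10⁻⁵)) = 0.02019 m = 20.19 mm
(b) Maximum bending moment at the fixed end: M = P·L = 47000 × 1.7 = 79900 N·m. Convert y_max = 80 mm = 0.08 m.
  σ = M·y_max / I = (79900 × 0.08) / (8.47 × 10⁻⁵) = 7.547 × 10⁷ Pa = 75.47 MPa
Final answer: (a) δ = 20.19 mm, (b) σ = 75.47 MPa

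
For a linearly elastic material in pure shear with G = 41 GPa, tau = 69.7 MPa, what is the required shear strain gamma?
Model: a linearly elastic material in pure shear, so tau = G·gamma.
Solve for gamma: gamma = tau / G.
Convert to SI units:
  G = 41 GPa = 4.1 × 10¹⁰ Pa
  tau = 69.7 MPa = 6.97 × 10⁷ Pa
Substitute:
  gamma = (6.97 × 10⁷) / (4.1 × 10¹⁰)
  gamma = 0.0017
Final answer: gamma = 0.0017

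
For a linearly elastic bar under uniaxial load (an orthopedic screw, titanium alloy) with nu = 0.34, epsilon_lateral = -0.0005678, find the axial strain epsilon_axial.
Model: a linearly elastic bar under uniaxial load, so epsilon_lateral = -nu·epsilon_axial.
Solve for epsilon_axial: epsilon_axial = -epsilon_lateral / nu.
Substitute:
  epsilon_axial = -(-0.0005678) / 0.34
  epsilon_axial = 0.00167
Final answer: epsilon_axial = 0.00167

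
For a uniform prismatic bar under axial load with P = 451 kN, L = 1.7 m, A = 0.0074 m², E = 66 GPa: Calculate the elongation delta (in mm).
Model: a uniform prismatic bar under axial load, so delta = (P·L) / (A·E).
Convert to SI units:
  P = 451 kN = 451000 N
  E = 66 GPa = 6.6 × 10¹⁰ Pa
Substitute:
  delta = (451000 × 1.7) / (0.0074 × (6.6 × 10¹⁰))
  delta = 0.00157 m
Convert: delta = 0.00157 m = 1.57 mm
Final answer: delta = 1.57 mm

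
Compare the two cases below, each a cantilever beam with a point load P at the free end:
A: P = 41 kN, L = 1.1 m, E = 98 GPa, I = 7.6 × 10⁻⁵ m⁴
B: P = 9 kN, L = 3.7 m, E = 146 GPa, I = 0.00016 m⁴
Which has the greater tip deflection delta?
Model: a cantilever beam with a point load P at the free end, so delta = (P·L^3) / (3·E·I) (SI units).
  A: delta = (41000 × 1.1^3) / (3 × (9.8 × 10¹⁰) × (7.6 × 10⁻⁵)) = 0.002442 m = 2.442 mm
  B: delta = (9000 × 3.7^3) / (3 × (1.46 × 10¹¹) × 0.00016) = 0.006505 m = 6.505 mm
6.505 mm > 2.442 mm, so B is larger.
Final answer: B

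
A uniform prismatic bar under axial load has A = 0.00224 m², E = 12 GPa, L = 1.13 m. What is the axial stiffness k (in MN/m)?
Model: a uniform prismatic bar under axial load, so k = (A·E) / L.
Convert to SI units:
  E = 12 GPa = 1.2 × 10¹⁰ Pa
Substitute:
  k = (0.00224 × (1.2 × 10¹⁰)) / 1.13
  k = 2.379 × 10⁷ N/m
Convert: k = 2.379 × 10⁷ N/m = 23.79 MN/m
Final answer: k = 23.79 MN/m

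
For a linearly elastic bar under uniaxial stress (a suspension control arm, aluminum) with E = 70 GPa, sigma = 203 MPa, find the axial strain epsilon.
Model: a linearly elastic bar under uniaxial stress, so sigma = E·epsilon.
Solve for epsilon: epsilon = sigma / E.
Convert to SI units:
  E = 70 GPa = 7 × 10¹⁰ Pa
  sigma = 203 MPa = 2.03 × 10⁸ Pa
Substitute:
  epsilon = (2.03 × 10⁸) / (7 × 10¹⁰)
  epsilon = 0.0029
Final answer: epsilon = 0.0029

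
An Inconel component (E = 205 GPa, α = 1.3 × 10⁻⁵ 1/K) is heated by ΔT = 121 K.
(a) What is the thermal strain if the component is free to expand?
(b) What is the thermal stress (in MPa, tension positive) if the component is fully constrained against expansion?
(a) Free thermal strain ε_th = α·ΔT = (1.3 × 10⁻⁵) × 121 = 0.001573
(b) Fully constrained, the expansion is suppressed, so σ = -E·α·ΔT. Convert E = 205 GPa = 2.05 × 10¹¹ Pa.
  σ = -(2.05 × 10¹¹) × (1.3 × 10⁻⁵) × 121 = -3.225 × 10⁸ Pa = -322.5 MPa (compressive)
Final answer: (a) ε_th = 0.001573, (b) σ = -322.5 MPa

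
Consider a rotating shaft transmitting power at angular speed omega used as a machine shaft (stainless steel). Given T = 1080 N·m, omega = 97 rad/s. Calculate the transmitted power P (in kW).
Model: a rotating shaft transmitting power at angular speed omega, so P = T·omega.
Substitute:
  P = 1080 × 97
  P = 104800 W
Convert: P = 104800 W = 104.8 kW
Final answer: P = 104.8 kW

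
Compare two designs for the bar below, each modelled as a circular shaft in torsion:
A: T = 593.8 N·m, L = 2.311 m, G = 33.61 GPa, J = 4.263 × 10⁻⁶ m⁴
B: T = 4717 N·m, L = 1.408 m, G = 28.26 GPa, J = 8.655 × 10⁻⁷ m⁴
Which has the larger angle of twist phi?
Model: a circular shaft in torsion, so phi = (T·L) / (G·J) (SI units).
  A: phi = (593.8 × 2.311) / ((3.361 × 10¹⁰) × (4.263 × 10⁻⁶)) = 0.009578 rad = 0.5488°
  B: phi = (4717 × 1.408) / ((2.826 × 10¹⁰) × (8.655 × 10⁻⁷)) = 0.2715 rad = 15.56°
15.56° > 0.5488°, so B is larger.
Final answer: B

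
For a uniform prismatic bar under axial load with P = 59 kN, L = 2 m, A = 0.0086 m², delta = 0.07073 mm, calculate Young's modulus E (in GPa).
Model: a uniform prismatic bar under axial load, so delta = (P·L) / (A·E).
Solve for E: E = (P·L) / (delta·A).
Convert to SI units:
  P = 59 kN = 59000 N
  delta = 0.07073 mm = 7.073 × 10⁻⁵ m
Substitute:
  E = (59000 × 2) / ((7.073 × 10⁻⁵) × 0.0086)
  E = 1.94 × 10¹¹ Pa
Convert: E = 1.94 × 10¹¹ Pa = 194 GPa
Final answer: E = 194 GPa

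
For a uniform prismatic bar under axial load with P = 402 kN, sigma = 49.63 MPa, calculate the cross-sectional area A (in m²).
Model: a uniform prismatic bar under axial load, so sigma = P / A.
Solve for A: A = P / sigma.
Convert to SI units:
  P = 402 kN = 402000 N
  sigma = 49.63 MPa = 4.963 × 10⁷ Pa
Substitute:
  A = 402000 / (4.963 × 10⁷)
  A = 0.0081 m²
Final answer: A = 0.0081 m²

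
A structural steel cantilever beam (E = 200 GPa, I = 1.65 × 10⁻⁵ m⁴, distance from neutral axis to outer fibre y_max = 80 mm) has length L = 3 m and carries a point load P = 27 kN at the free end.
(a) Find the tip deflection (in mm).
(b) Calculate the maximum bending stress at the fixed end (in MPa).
(a) Tip deflection of a cantilever with an end point load: δ = P·L^3 / (3·E·I). Convert P = 27 kN = 27000 N, E = 200 GPa = 2 × 10¹¹ Pa.
  δ = (27000 × 3^3) / (3 × (2 × 10¹¹) × (1.65 × 10⁻⁵)) = 0.07364 m = 73.64 mm
(b) Maximum bending moment at the fixed end: M = P·L = 27000 × 3 = 81000 N·m. Convert y_max = 80 mm = 0.08 m.
  σ = M·y_max / I = (81000 × 0.08) / (1.65 × 10⁻⁵) = 3.927 × 10⁸ Pa = 392.7 MPa
Final answer: (a) δ = 73.64 mm, (b) σ = 392.7 MPa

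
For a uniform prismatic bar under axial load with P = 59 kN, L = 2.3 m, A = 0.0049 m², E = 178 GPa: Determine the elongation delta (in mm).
Model: a uniform prismatic bar under axial load, so delta = (P·L) / (A·E).
Convert to SI units:
  P = 59 kN = 59000 N
  E = 178 GPa = 1.78 × 10¹¹ Pa
Substitute:
  delta = (59000 × 2.3) / (0.0049 × (1.78 × 10¹¹))
  delta = 0.0001556 m
Convert: delta = 0.0001556 m = 0.1556 mm
Final answer: delta = 0.1556 mm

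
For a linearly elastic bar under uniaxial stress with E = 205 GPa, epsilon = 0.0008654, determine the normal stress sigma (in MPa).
Model: a linearly elastic bar under uniaxial stress, so epsilon = sigma / E.
Solve for sigma: sigma = epsilon·E.
Convert to SI units:
  E = 205 GPa = 2.05 × 10¹¹ Pa
Substitute:
  sigma = 0.0008654 × (2.05 × 10¹¹)
  sigma = 1.774 × 10⁸ Pa
Convert: sigma = 1.774 × 10⁸ Pa = 177.4 MPa
Final answer: sigma = 177.4 MPa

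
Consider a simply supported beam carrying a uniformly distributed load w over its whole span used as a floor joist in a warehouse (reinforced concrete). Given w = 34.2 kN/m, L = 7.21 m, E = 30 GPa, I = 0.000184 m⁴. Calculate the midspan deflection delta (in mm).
Model: a simply supported beam carrying a uniformly distributed load w over its whole span, so delta = (5·w·L^4) / (384·E·I).
Convert to SI units:
  w = 34.2 kN/m = 34200 N/m
  E = 30 GPa = 3 × 10¹⁰ Pa
Substitute:
  delta = (5 × 34200 × 7.21^4) / (384 × (3 × 10¹⁰) × 0.000184)
  delta = 0.218 m
Convert: delta = 0.218 m = 218 mm
Final answer: delta = 218 mm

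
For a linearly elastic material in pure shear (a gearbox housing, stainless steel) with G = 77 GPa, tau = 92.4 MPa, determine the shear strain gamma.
Model: a linearly elastic material in pure shear, so tau = G·gamma.
Solve for gamma: gamma = tau / G.
Convert to SI units:
  G = 77 GPa = 7.7 × 10¹⁰ Pa
  tau = 92.4 MPa = 9.24 × 10⁷ Pa
Substitute:
  gamma = (9.24 × 10⁷) / (7.7 × 10¹⁰)
  gamma = 0.0012
Final answer: gamma = 0.0012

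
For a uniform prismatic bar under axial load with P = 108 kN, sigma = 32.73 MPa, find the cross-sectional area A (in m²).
Model: a uniform prismatic bar under axial load, so sigma = P / A.
Solve for A: A = P / sigma.
Convert to SI units:
  P = 108 kN = 108000 N
  sigma = 32.73 MPa = 3.273 × 10⁷ Pa
Substitute:
  A = 108000 / (3.273 × 10⁷)
  A = 0.0033 m²
Final answer: A = 0.0033 m²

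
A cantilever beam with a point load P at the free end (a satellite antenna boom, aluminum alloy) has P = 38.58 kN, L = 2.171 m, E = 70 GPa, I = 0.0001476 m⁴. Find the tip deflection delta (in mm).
Model: a cantilever beam with a point load P at the free end, so delta = (P·L^3) / (3·E·I).
Convert to SI units:
  P = 38.58 kN = 38580 N
  E = 70 GPa = 7 × 10¹⁰ Pa
Substitute:
  delta = (38580 × 2.171^3) / (3 × (7 × 10¹⁰) × 0.0001476)
  delta = 0.01274 m
Convert: delta = 0.01274 m = 12.74 mm
Final answer: delta = 12.74 mm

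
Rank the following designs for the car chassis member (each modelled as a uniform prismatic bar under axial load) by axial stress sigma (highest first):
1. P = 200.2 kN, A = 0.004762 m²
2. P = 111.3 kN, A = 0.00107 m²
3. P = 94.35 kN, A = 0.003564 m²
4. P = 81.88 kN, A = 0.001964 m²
Model: a uniform prismatic bar under axial load, so sigma = P / A (SI units).
  Case 1: sigma = 200200 / 0.004762 = 4.204 × 10⁷ Pa = 42.04 MPa
  Case 2: sigma = 111300 / 0.00107 = 1.04 × 10⁸ Pa = 104 MPa
  Case 3: sigma = 94350 / 0.003564 = 2.647 × 10⁷ Pa = 26.47 MPa
  Case 4: sigma = 81880 / 0.001964 = 4.169 × 10⁷ Pa = 41.69 MPa
Ordering: 104 MPa (case 2) > 42.04 MPa (case 1) > 41.69 MPa (case 4) > 26.47 MPa (case 3)
Final answer: 2, 1, 4, 3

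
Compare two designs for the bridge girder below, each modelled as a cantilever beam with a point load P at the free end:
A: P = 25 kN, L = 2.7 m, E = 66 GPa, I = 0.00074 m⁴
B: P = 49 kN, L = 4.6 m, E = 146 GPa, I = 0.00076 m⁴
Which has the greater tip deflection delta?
Model: a cantilever beam with a point load P at the free end, so delta = (P·L^3) / (3·E·I) (SI units).
  A: delta = (25000 × 2.7^3) / (3 × (6.6 × 10¹⁰) × 0.00074) = 0.003358 m = 3.358 mm
  B: delta = (49000 × 4.6^3) / (3 × (1.46 × 10¹¹) × 0.00076) = 0.01433 m = 14.33 mm
14.33 mm > 3.358 mm, so B is larger.
Final answer: B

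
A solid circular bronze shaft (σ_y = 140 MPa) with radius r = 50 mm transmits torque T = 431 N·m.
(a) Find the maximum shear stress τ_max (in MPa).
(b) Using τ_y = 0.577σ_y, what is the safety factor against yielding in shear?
(a) For a solid circular shaft, τ_max = T·r/J with J = π·r^4/2, i.e. τ_max = 2·T / (π·r^3). Convert r = 50 mm = 0.05 m.
  τ_max = (2 × 431) / (π × 0.05^3) = 2.195 × 10⁶ Pa = 2.195 MPa
(b) τ_y = 0.577 × 140 = 80.78 MPa
  SF = τ_y/τ_max = 80.78 / 2.195 = 36.8
Final answer: (a) τ_max = 2.195 MPa, (b) SF = 36.8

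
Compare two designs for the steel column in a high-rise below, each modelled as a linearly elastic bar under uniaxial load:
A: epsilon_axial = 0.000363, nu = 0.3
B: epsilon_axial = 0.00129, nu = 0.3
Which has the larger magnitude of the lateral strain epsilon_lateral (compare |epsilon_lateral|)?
Model: a linearly elastic bar under uniaxial load, so epsilon_lateral = -nu·epsilon_axial (SI units).
  A: epsilon_lateral = -(0.3 × 0.000363) = -0.0001089
  B: epsilon_lateral = -(0.3 × 0.00129) = -0.000387
|epsilon_lateral|: A = 0.0001089, B = 0.000387, so B is larger in magnitude.
Final answer: B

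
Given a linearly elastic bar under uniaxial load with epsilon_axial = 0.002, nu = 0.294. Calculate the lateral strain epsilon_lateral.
Model: a linearly elastic bar under uniaxial load, so epsilon_lateral = -nu·epsilon_axial.
Substitute:
  epsilon_lateral = -(0.294 × 0.002)
  epsilon_lateral = -0.000588
Final answer: epsilon_lateral = -0.000588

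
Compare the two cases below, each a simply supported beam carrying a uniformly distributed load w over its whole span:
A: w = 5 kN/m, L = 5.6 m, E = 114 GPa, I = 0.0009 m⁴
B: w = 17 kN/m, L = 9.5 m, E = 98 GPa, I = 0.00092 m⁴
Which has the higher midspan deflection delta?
Model: a simply supported beam carrying a uniformly distributed load w over its whole span, so delta = (5·w·L^4) / (384·E·I) (SI units).
  A: delta = (5 × 5000 × 5.6^4) / (384 × (1.14 × 10¹¹) × 0.0009) = 0.000624 m = 0.624 mm
  B: delta = (5 × 17000 × 9.5^4) / (384 × (9.8 × 10¹⁰) × 0.00092) = 0.02 m = 20 mm
20 mm > 0.624 mm, so B is larger.
Final answer: B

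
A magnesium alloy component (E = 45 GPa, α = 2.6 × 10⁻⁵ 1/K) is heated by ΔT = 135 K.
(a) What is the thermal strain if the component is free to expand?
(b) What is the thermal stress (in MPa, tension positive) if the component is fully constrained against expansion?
(a) Free thermal strain ε_th = α·ΔT = (2.6 × 10⁻⁵) × 135 = 0.00351
(b) Fully constrained, the expansion is suppressed, so σ = -E·α·ΔT. Convert E = 45 GPa = 4.5 × 10¹⁰ Pa.
  σ = -(4.5 × 10¹⁰) × (2.6 × 10⁻⁵) × 135 = -1.58 × 10⁸ Pa = -158 MPa (compressive)
Final answer: (a) ε_th = 0.00351, (b) σ = -158 MPa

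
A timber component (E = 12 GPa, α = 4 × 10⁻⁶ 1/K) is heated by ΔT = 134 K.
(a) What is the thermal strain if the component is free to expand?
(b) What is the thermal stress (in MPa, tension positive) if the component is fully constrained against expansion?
(a) Free thermal strain ε_th = α·ΔT = (4 × 10⁻⁶) × 134 = 0.000536
(b) Fully constrained, the expansion is suppressed, so σ = -E·α·ΔT. Convert E = 12 GPa = 1.2 × 10¹⁰ Pa.
  σ = -(1.2 × 10¹⁰) × (4 × 10⁻⁶) × 134 = -6.432 × 10⁶ Pa = -6.432 MPa (compressive)
Final answer: (a) ε_th = 0.000536, (b) σ = -6.432 MPa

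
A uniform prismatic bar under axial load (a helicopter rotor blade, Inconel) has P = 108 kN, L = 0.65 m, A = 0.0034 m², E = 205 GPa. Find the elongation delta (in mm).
Model: a uniform prismatic bar under axial load, so delta = (P·L) / (A·E).
Convert to SI units:
  P = 108 kN = 108000 N
  E = 205 GPa = 2.05 × 10¹¹ Pa
Substitute:
  delta = (108000 × 0.65) / (0.0034 × (2.05 × 10¹¹))
  delta = 0.0001007 m
Convert: delta = 0.0001007 m = 0.1007 mm
Final answer: delta = 0.1007 mm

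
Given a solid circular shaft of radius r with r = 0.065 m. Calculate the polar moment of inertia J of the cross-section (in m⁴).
Model: a solid circular shaft of radius r, so J = (π·r^4) / 2.
Substitute:
  J = (π × 0.065^4) / 2
  J = 2.804 × 10⁻⁵ m⁴
Final answer: J = 2.804 × 10⁻⁵ m⁴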